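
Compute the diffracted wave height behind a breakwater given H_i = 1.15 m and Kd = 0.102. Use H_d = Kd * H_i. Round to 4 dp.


H_d = Kd * H_i
H_d = 0.102 * 1.15
H_d = 0.1173 m

0.1173


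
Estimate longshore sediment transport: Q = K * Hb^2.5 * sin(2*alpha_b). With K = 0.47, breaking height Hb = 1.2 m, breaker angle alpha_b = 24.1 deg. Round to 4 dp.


Q = K * Hb^2.5 * sin(2 * alpha_b)
Hb^2.5 = 1.2^2.5 = 1.577441
sin(2 * 24.1) = sin(48.2) = 0.745476
Q = 0.47 * 1.577441 * 0.745476
Q = 0.5527 m^3/s

0.5527


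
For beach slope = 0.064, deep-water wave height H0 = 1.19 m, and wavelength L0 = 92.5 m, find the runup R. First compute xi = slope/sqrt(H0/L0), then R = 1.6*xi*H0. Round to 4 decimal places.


xi = slope / sqrt(H0/L0)
H0/L0 = 1.19/92.5 = 0.012865
sqrt(0.012865) = 0.113423
xi = 0.064 / 0.113423 = 0.564258
R = 1.6 * xi * H0 = 1.6 * 0.564258 * 1.19
R = 1.0743 m

1.0743


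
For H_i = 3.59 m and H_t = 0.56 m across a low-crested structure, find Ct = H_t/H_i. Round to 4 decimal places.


Ct = H_t / H_i
Ct = 0.56 / 3.59
Ct = 0.1560

0.1560


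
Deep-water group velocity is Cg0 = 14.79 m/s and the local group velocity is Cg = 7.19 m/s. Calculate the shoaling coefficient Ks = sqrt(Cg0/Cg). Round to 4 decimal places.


Ks = sqrt(Cg0 / Cg)
Ks = sqrt(14.79 / 7.19)
Ks = sqrt(2.0570)
Ks = 1.4342

1.4342


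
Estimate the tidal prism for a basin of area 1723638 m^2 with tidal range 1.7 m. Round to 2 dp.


Tidal prism = Area * Tidal range
P = 1723638 * 1.7
P = 2930184.60 m^3

2930184.60


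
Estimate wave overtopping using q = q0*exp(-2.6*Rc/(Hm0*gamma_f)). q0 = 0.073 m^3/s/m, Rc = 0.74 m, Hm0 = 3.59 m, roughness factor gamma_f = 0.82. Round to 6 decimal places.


q = q0 * exp(-2.6 * Rc / (Hm0 * gamma_f))
Exponent = -2.6 * 0.74 / (3.59 * 0.82)
= -2.6 * 0.74 / 2.9438
= -0.653577
exp(-0.653577) = 0.520182
q = 0.073 * 0.520182
q = 0.037973 m^3/s/m

0.037973


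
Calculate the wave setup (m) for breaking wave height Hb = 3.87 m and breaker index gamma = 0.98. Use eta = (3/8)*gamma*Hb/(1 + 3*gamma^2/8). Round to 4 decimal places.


eta = (3/8) * gamma * Hb / (1 + 3*gamma^2/8)
Numerator = (3/8) * 0.98 * 3.87 = 1.422225
Denominator = 1 + 3*0.98^2/8 = 1 + 0.360150 = 1.360150
eta = 1.422225 / 1.360150
eta = 1.0456 m

1.0456


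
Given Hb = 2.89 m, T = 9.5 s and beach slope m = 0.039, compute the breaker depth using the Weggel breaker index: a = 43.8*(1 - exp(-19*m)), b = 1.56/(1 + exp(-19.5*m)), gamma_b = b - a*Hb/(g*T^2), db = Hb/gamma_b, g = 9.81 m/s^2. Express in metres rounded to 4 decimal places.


a = 43.8 * (1 - exp(-19 * m))
exp(-19 * 0.039) = exp(-0.7410) = 0.476637
a = 43.8 * (1 - 0.476637) = 22.923298
b = 1.56 / (1 + exp(-19.5 * m))
exp(-19.5 * 0.039) = exp(-0.7605) = 0.467433
b = 1.56 / (1 + 0.467433) = 1.063081
Hb / (g * T^2) = 2.89 / (9.81 * 9.5^2) = 2.89 / 885.3525 = 0.00326424
gamma_b = b - a * Hb/(g*T^2) = 1.063081 - 22.923298 * 0.00326424 = 0.988254
db = Hb / gamma_b = 2.89 / 0.988254
db = 2.9243 m

2.9243


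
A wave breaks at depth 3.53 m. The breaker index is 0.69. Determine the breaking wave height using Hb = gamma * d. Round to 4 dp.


Hb = gamma * d
Hb = 0.69 * 3.53
Hb = 2.4357 m

2.4357


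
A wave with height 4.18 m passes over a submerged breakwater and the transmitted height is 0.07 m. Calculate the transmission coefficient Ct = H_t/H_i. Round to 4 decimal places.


Ct = H_t / H_i
Ct = 0.07 / 4.18
Ct = 0.0167

0.0167


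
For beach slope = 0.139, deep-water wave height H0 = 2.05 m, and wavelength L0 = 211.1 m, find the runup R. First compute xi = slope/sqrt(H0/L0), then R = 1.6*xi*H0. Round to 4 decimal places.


xi = slope / sqrt(H0/L0)
H0/L0 = 2.05/211.1 = 0.009711
sqrt(0.009711) = 0.098545
xi = 0.139 / 0.098545 = 1.410529
R = 1.6 * xi * H0 = 1.6 * 1.410529 * 2.05
R = 4.6265 m

4.6265


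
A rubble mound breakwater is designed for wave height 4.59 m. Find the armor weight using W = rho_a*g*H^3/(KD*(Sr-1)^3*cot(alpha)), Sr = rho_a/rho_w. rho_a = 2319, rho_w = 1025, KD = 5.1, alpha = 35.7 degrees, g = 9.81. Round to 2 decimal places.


Sr = rho_a / rho_w = 2319 / 1025 = 2.262439
(Sr - 1) = 1.262439
(Sr - 1)^3 = 2.012015
cot(35.7) = 1 / tan(35.7) = 1 / 0.718573 = 1.391647
Numerator = 2319 * 9.81 * 4.59^3 = 2199924.6837
Denominator = 5.1 * 2.012015 * 1.391647 = 14.280078
W = 2199924.6837 / 14.280078
W = 154055.51 N

154055.51


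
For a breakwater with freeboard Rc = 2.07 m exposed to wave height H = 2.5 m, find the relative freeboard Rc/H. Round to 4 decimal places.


Relative freeboard = Rc / H
= 2.07 / 2.5
= 0.8280

0.8280


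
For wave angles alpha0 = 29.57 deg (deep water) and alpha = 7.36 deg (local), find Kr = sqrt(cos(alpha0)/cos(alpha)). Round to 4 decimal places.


Kr = sqrt(cos(alpha0) / cos(alpha))
cos(29.57) = 0.869753
cos(7.36) = 0.991761
Kr = sqrt(0.869753 / 0.991761)
Kr = sqrt(0.876979)
Kr = 0.9365

0.9365


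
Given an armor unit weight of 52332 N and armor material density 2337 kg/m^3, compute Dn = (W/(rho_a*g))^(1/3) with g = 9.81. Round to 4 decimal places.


V = W / (rho_a * g)
V = 52332 / (2337 * 9.81)
V = 52332 / 22925.97
V = 2.282652 m^3
Dn = V^(1/3) = 2.282652^(1/3)
Dn = 1.3167 m

1.3167


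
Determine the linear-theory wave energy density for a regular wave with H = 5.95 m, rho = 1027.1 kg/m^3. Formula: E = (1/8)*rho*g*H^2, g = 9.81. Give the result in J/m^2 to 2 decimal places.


E = (1/8) * rho * g * H^2
E = (1/8) * 1027.1 * 9.81 * 5.95^2
E = 0.125 * 1027.1 * 9.81 * 35.4025
E = 44588.79 J/m^2

44588.79


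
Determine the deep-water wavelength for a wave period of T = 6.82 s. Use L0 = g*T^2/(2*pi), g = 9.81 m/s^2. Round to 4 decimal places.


L0 = g * T^2 / (2 * pi)
L0 = 9.81 * 6.82^2 / (2 * pi)
L0 = 9.81 * 46.5124 / 6.28319
L0 = 456.2866 / 6.28319
L0 = 72.6203 m

72.6203


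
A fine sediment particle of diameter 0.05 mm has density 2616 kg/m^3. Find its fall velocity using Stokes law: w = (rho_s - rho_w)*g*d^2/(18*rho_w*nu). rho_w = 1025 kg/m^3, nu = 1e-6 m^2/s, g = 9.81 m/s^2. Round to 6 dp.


w = (rho_s - rho_w) * g * d^2 / (18 * rho_w * nu)
d = 0.05 mm = 0.000050 m
rho_s - rho_w = 2616 - 1025 = 1591
Numerator = 1591 * 9.81 * (0.000050)^2 = 0.000039019275
Denominator = 18 * 1025 * 1e-6 = 0.018450
w = 0.002115 m/s

0.002115


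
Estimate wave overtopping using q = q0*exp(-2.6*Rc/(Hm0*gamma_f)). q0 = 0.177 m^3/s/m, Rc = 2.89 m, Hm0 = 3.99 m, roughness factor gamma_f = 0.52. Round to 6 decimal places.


q = q0 * exp(-2.6 * Rc / (Hm0 * gamma_f))
Exponent = -2.6 * 2.89 / (3.99 * 0.52)
= -2.6 * 2.89 / 2.0748
= -3.621554
exp(-3.621554) = 0.026741
q = 0.177 * 0.026741
q = 0.004733 m^3/s/m

0.004733


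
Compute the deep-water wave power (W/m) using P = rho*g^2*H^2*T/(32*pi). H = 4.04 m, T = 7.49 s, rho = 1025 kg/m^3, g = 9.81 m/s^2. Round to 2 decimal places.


P = rho * g^2 * H^2 * T / (32 * pi)
P = 1025 * 9.81^2 * 4.04^2 * 7.49 / (32 * pi)
P = 1025 * 96.2361 * 16.3216 * 7.49 / 100.53096
P = 119951.75 W/m

119951.75


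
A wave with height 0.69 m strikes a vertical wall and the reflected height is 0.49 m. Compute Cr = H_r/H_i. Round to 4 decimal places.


Cr = H_r / H_i
Cr = 0.49 / 0.69
Cr = 0.7101

0.7101


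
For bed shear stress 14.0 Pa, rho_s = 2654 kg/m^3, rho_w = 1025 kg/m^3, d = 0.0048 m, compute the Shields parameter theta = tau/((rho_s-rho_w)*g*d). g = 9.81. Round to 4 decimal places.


theta = tau / ((rho_s - rho_w) * g * d)
rho_s - rho_w = 2654 - 1025 = 1629
Denominator = 1629 * 9.81 * 0.0048 = 76.706352
theta = 14.0 / 76.706352
theta = 0.1825

0.1825


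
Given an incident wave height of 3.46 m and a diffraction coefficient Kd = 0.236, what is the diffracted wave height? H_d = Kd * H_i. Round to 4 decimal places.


H_d = Kd * H_i
H_d = 0.236 * 3.46
H_d = 0.8166 m

0.8166


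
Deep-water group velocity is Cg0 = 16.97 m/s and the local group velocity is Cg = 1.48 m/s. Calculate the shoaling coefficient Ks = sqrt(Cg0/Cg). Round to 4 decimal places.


Ks = sqrt(Cg0 / Cg)
Ks = sqrt(16.97 / 1.48)
Ks = sqrt(11.4662)
Ks = 3.3862

3.3862


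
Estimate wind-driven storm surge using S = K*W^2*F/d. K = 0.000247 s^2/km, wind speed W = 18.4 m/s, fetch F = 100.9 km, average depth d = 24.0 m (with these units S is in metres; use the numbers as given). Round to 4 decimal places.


S = K * W^2 * F / d
W^2 = 18.4^2 = 338.56
S = 0.000247 * 338.56 * 100.9 / 24.0
Numerator = 0.000247 * 338.56 * 100.9 = 8.437694
S = 8.437694 / 24.0 = 0.3516 m

0.3516


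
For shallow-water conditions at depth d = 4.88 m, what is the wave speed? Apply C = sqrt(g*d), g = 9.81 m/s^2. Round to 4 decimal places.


Using the shallow-water approximation:
C = sqrt(g * d) = sqrt(9.81 * 4.88)
C = sqrt(47.8728)
C = 6.9190 m/s

6.9190


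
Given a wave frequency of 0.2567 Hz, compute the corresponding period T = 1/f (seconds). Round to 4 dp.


T = 1 / f
T = 1 / 0.2567
T = 3.8956 s

3.8956


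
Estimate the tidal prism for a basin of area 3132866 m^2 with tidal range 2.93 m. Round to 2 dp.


Tidal prism = Area * Tidal range
P = 3132866 * 2.93
P = 9179297.38 m^3

9179297.38


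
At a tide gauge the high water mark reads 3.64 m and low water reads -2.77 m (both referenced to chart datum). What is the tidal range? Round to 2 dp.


Tidal range = High water - Low water
Tidal range = 3.64 - (-2.77)
Tidal range = 6.41 m

6.41


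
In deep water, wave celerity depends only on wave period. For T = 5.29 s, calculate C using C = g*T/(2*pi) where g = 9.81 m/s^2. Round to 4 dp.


We use the deep-water celerity formula:
C = g * T / (2 * pi)
C = 9.81 * 5.29 / (2 * 3.14159...)
C = 51.894900 / 6.283185
C = 8.2593 m/s

8.2593


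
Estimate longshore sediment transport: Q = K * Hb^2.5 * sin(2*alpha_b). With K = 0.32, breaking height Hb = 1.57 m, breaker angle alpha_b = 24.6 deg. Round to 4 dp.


Q = K * Hb^2.5 * sin(2 * alpha_b)
Hb^2.5 = 1.57^2.5 = 3.088511
sin(2 * 24.6) = sin(49.2) = 0.756995
Q = 0.32 * 3.088511 * 0.756995
Q = 0.7482 m^3/s

0.7482


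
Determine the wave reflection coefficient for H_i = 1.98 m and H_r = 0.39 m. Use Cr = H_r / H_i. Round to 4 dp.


Cr = H_r / H_i
Cr = 0.39 / 1.98
Cr = 0.1970

0.1970


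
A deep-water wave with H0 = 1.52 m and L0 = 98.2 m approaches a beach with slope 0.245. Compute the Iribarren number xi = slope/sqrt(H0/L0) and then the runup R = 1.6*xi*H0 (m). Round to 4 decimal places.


xi = slope / sqrt(H0/L0)
H0/L0 = 1.52/98.2 = 0.015479
sqrt(0.015479) = 0.124413
xi = 0.245 / 0.124413 = 1.969246
R = 1.6 * xi * H0 = 1.6 * 1.969246 * 1.52
R = 4.7892 m

4.7892


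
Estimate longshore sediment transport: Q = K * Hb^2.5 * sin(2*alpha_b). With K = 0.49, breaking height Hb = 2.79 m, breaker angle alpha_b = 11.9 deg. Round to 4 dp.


Q = K * Hb^2.5 * sin(2 * alpha_b)
Hb^2.5 = 2.79^2.5 = 13.002010
sin(2 * 11.9) = sin(23.8) = 0.403545
Q = 0.49 * 13.002010 * 0.403545
Q = 2.5710 m^3/s

2.5710


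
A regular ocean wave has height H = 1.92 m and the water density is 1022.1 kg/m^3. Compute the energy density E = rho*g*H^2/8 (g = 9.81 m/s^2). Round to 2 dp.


E = (1/8) * rho * g * H^2
E = (1/8) * 1022.1 * 9.81 * 1.92^2
E = 0.125 * 1022.1 * 9.81 * 3.6864
E = 4620.35 J/m^2

4620.35


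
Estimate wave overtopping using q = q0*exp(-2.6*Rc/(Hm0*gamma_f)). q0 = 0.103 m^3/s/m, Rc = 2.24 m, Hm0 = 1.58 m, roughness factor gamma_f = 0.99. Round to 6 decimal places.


q = q0 * exp(-2.6 * Rc / (Hm0 * gamma_f))
Exponent = -2.6 * 2.24 / (1.58 * 0.99)
= -2.6 * 2.24 / 1.5642
= -3.723309
exp(-3.723309) = 0.024154
q = 0.103 * 0.024154
q = 0.002488 m^3/s/m

0.002488


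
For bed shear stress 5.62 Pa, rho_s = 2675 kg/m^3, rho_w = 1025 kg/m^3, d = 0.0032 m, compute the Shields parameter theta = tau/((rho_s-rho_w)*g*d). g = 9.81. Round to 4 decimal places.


theta = tau / ((rho_s - rho_w) * g * d)
rho_s - rho_w = 2675 - 1025 = 1650
Denominator = 1650 * 9.81 * 0.0032 = 51.796800
theta = 5.62 / 51.796800
theta = 0.1085

0.1085


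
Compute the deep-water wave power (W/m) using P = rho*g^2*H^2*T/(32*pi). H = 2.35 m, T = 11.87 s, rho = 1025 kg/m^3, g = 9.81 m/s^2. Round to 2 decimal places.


P = rho * g^2 * H^2 * T / (32 * pi)
P = 1025 * 9.81^2 * 2.35^2 * 11.87 / (32 * pi)
P = 1025 * 96.2361 * 5.5225 * 11.87 / 100.53096
P = 64320.36 W/m

64320.36


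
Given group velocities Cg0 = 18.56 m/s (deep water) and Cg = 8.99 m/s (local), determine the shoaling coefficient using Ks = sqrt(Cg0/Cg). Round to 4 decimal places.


Ks = sqrt(Cg0 / Cg)
Ks = sqrt(18.56 / 8.99)
Ks = sqrt(2.0645)
Ks = 1.4368

1.4368


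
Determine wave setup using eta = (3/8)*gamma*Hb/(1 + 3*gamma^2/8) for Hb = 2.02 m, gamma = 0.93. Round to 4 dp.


eta = (3/8) * gamma * Hb / (1 + 3*gamma^2/8)
Numerator = (3/8) * 0.93 * 2.02 = 0.704475
Denominator = 1 + 3*0.93^2/8 = 1 + 0.324338 = 1.324338
eta = 0.704475 / 1.324338
eta = 0.5319 m

0.5319


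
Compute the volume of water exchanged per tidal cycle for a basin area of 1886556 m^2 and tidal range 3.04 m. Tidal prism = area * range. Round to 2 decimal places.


Tidal prism = Area * Tidal range
P = 1886556 * 3.04
P = 5735130.24 m^3

5735130.24


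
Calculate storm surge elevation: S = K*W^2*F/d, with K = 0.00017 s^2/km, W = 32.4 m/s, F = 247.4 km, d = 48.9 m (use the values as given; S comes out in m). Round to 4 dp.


S = K * W^2 * F / d
W^2 = 32.4^2 = 1049.76
S = 0.00017 * 1049.76 * 247.4 / 48.9
Numerator = 0.00017 * 1049.76 * 247.4 = 44.150806
S = 44.150806 / 48.9 = 0.9029 m

0.9029


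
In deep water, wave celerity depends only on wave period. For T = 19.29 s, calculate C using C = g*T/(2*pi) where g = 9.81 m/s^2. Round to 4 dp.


We use the deep-water celerity formula:
C = g * T / (2 * pi)
C = 9.81 * 19.29 / (2 * 3.14159...)
C = 189.234900 / 6.283185
C = 30.1177 m/s

30.1177


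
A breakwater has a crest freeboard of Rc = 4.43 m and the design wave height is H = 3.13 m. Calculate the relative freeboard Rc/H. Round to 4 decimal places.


Relative freeboard = Rc / H
= 4.43 / 3.13
= 1.4153

1.4153


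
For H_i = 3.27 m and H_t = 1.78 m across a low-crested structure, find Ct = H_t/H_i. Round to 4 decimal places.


Ct = H_t / H_i
Ct = 1.78 / 3.27
Ct = 0.5443

0.5443


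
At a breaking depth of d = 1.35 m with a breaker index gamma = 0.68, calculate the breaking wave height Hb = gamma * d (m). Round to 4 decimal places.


Hb = gamma * d
Hb = 0.68 * 1.35
Hb = 0.9180 m

0.9180


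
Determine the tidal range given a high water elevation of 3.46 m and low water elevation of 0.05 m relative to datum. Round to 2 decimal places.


Tidal range = High water - Low water
Tidal range = 3.46 - (0.05)
Tidal range = 3.41 m

3.41


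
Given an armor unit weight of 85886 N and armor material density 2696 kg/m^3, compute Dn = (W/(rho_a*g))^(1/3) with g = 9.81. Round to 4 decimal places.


V = W / (rho_a * g)
V = 85886 / (2696 * 9.81)
V = 85886 / 26447.76
V = 3.247383 m^3
Dn = V^(1/3) = 3.247383^(1/3)
Dn = 1.4809 m

1.4809


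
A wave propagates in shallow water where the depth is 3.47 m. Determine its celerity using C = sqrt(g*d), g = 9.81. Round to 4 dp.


Using the shallow-water approximation:
C = sqrt(g * d) = sqrt(9.81 * 3.47)
C = sqrt(34.0407)
C = 5.8344 m/s

5.8344


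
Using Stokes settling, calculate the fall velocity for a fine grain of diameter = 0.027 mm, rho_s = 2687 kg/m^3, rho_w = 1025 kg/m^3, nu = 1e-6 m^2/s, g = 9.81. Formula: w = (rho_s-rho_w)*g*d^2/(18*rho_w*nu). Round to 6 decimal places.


w = (rho_s - rho_w) * g * d^2 / (18 * rho_w * nu)
d = 0.027 mm = 0.000027 m
rho_s - rho_w = 2687 - 1025 = 1662
Numerator = 1662 * 9.81 * (0.000027)^2 = 0.000011885776
Denominator = 18 * 1025 * 1e-6 = 0.018450
w = 0.000644 m/s

0.000644


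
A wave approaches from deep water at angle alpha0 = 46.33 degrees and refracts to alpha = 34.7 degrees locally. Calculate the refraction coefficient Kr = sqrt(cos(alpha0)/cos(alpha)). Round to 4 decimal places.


Kr = sqrt(cos(alpha0) / cos(alpha))
cos(46.33) = 0.690504
cos(34.7) = 0.822144
Kr = sqrt(0.690504 / 0.822144)
Kr = sqrt(0.839882)
Kr = 0.9165

0.9165


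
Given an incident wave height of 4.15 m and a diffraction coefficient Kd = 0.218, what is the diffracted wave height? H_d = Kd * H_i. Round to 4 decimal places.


H_d = Kd * H_i
H_d = 0.218 * 4.15
H_d = 0.9047 m

0.9047


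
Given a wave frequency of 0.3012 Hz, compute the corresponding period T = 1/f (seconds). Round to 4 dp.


T = 1 / f
T = 1 / 0.3012
T = 3.3201 s

3.3201


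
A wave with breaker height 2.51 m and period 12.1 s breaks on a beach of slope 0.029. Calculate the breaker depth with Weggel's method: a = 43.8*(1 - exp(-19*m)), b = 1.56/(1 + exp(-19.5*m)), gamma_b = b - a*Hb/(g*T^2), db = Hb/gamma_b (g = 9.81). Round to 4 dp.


a = 43.8 * (1 - exp(-19 * m))
exp(-19 * 0.029) = exp(-0.5510) = 0.576373
a = 43.8 * (1 - 0.576373) = 18.554856
b = 1.56 / (1 + exp(-19.5 * m))
exp(-19.5 * 0.029) = exp(-0.5655) = 0.568076
b = 1.56 / (1 + 0.568076) = 0.994850
Hb / (g * T^2) = 2.51 / (9.81 * 12.1^2) = 2.51 / 1436.2821 = 0.00174757
gamma_b = b - a * Hb/(g*T^2) = 0.994850 - 18.554856 * 0.00174757 = 0.962424
db = Hb / gamma_b = 2.51 / 0.962424
db = 2.6080 m

2.6080


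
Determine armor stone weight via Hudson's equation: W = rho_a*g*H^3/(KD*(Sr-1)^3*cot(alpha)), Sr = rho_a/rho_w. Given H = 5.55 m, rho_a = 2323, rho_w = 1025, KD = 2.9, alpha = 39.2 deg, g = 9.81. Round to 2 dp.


Sr = rho_a / rho_w = 2323 / 1025 = 2.266341
(Sr - 1) = 1.266341
(Sr - 1)^3 = 2.030731
cot(39.2) = 1 / tan(39.2) = 1 / 0.815580 = 1.226121
Numerator = 2323 * 9.81 * 5.55^3 = 3895804.6044
Denominator = 2.9 * 2.030731 * 1.226121 = 7.220776
W = 3895804.6044 / 7.220776
W = 539527.15 N

539527.15


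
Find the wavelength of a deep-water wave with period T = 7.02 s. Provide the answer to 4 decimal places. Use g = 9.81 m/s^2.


L0 = g * T^2 / (2 * pi)
L0 = 9.81 * 7.02^2 / (2 * pi)
L0 = 9.81 * 49.2804 / 6.28319
L0 = 483.4407 / 6.28319
L0 = 76.9420 m

76.9420


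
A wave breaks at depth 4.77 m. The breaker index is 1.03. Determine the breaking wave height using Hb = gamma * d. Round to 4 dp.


Hb = gamma * d
Hb = 1.03 * 4.77
Hb = 4.9131 m

4.9131


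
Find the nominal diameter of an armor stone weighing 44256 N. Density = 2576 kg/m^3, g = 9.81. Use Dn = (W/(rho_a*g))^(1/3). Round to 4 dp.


V = W / (rho_a * g)
V = 44256 / (2576 * 9.81)
V = 44256 / 25270.56
V = 1.751287 m^3
Dn = V^(1/3) = 1.751287^(1/3)
Dn = 1.2054 m

1.2054


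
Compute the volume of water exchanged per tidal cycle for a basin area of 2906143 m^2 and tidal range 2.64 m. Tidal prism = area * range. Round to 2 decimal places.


Tidal prism = Area * Tidal range
P = 2906143 * 2.64
P = 7672217.52 m^3

7672217.52


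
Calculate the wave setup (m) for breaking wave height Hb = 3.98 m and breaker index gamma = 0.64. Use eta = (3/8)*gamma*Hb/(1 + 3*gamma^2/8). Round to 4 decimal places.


eta = (3/8) * gamma * Hb / (1 + 3*gamma^2/8)
Numerator = (3/8) * 0.64 * 3.98 = 0.955200
Denominator = 1 + 3*0.64^2/8 = 1 + 0.153600 = 1.153600
eta = 0.955200 / 1.153600
eta = 0.8280 m

0.8280


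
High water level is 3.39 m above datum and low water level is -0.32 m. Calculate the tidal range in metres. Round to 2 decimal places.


Tidal range = High water - Low water
Tidal range = 3.39 - (-0.32)
Tidal range = 3.71 m

3.71


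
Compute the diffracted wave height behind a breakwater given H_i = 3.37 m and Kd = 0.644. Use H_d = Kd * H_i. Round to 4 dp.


H_d = Kd * H_i
H_d = 0.644 * 3.37
H_d = 2.1703 m

2.1703


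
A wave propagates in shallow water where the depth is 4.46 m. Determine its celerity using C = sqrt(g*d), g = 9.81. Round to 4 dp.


Using the shallow-water approximation:
C = sqrt(g * d) = sqrt(9.81 * 4.46)
C = sqrt(43.7526)
C = 6.6146 m/s

6.6146


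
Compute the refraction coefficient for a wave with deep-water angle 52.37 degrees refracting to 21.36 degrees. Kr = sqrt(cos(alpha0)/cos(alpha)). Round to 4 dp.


Kr = sqrt(cos(alpha0) / cos(alpha))
cos(52.37) = 0.610560
cos(21.36) = 0.931310
Kr = sqrt(0.610560 / 0.931310)
Kr = sqrt(0.655592)
Kr = 0.8097

0.8097


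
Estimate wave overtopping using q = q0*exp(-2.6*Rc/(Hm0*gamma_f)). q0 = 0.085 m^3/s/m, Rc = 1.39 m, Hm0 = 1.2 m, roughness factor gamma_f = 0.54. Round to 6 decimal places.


q = q0 * exp(-2.6 * Rc / (Hm0 * gamma_f))
Exponent = -2.6 * 1.39 / (1.2 * 0.54)
= -2.6 * 1.39 / 0.6480
= -5.577160
exp(-5.577160) = 0.003783
q = 0.085 * 0.003783
q = 0.000322 m^3/s/m

0.000322


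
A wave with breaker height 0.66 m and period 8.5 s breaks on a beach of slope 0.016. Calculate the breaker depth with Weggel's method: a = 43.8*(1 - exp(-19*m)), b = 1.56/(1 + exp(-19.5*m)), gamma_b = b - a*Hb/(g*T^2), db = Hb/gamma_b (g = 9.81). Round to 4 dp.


a = 43.8 * (1 - exp(-19 * m))
exp(-19 * 0.016) = exp(-0.3040) = 0.737861
a = 43.8 * (1 - 0.737861) = 11.481694
b = 1.56 / (1 + exp(-19.5 * m))
exp(-19.5 * 0.016) = exp(-0.3120) = 0.731982
b = 1.56 / (1 + 0.731982) = 0.900702
Hb / (g * T^2) = 0.66 / (9.81 * 8.5^2) = 0.66 / 708.7725 = 0.00093119
gamma_b = b - a * Hb/(g*T^2) = 0.900702 - 11.481694 * 0.00093119 = 0.890011
db = Hb / gamma_b = 0.66 / 0.890011
db = 0.7416 m

0.7416


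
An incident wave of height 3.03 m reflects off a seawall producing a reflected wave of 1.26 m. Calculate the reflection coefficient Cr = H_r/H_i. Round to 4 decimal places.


Cr = H_r / H_i
Cr = 1.26 / 3.03
Cr = 0.4158

0.4158


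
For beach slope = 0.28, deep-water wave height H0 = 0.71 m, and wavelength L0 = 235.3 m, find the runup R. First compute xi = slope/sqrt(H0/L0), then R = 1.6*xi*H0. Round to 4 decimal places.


xi = slope / sqrt(H0/L0)
H0/L0 = 0.71/235.3 = 0.003017
sqrt(0.003017) = 0.054931
xi = 0.28 / 0.054931 = 5.097296
R = 1.6 * xi * H0 = 1.6 * 5.097296 * 0.71
R = 5.7905 m

5.7905


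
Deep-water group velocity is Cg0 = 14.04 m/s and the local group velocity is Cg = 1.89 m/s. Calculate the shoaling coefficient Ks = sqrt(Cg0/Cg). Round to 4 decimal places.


Ks = sqrt(Cg0 / Cg)
Ks = sqrt(14.04 / 1.89)
Ks = sqrt(7.4286)
Ks = 2.7255

2.7255


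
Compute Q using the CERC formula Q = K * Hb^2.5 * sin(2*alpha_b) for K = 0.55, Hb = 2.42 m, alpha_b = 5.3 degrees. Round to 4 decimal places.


Q = K * Hb^2.5 * sin(2 * alpha_b)
Hb^2.5 = 2.42^2.5 = 9.110420
sin(2 * 5.3) = sin(10.6) = 0.183951
Q = 0.55 * 9.110420 * 0.183951
Q = 0.9217 m^3/s

0.9217


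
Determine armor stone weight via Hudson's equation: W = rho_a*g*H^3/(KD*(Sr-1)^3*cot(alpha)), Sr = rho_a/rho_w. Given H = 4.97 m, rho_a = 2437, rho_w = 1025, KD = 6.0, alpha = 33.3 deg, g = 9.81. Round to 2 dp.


Sr = rho_a / rho_w = 2437 / 1025 = 2.377561
(Sr - 1) = 1.377561
(Sr - 1)^3 = 2.614162
cot(33.3) = 1 / tan(33.3) = 1 / 0.656877 = 1.522355
Numerator = 2437 * 9.81 * 4.97^3 = 2934902.6661
Denominator = 6.0 * 2.614162 * 1.522355 = 23.878088
W = 2934902.6661 / 23.878088
W = 122911.96 N

122911.96


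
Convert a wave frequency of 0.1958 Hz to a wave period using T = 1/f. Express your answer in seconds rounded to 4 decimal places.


T = 1 / f
T = 1 / 0.1958
T = 5.1073 s

5.1073


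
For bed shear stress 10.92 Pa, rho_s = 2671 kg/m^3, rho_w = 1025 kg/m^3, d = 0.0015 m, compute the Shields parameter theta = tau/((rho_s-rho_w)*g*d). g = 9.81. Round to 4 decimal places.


theta = tau / ((rho_s - rho_w) * g * d)
rho_s - rho_w = 2671 - 1025 = 1646
Denominator = 1646 * 9.81 * 0.0015 = 24.220890
theta = 10.92 / 24.220890
theta = 0.4509

0.4509


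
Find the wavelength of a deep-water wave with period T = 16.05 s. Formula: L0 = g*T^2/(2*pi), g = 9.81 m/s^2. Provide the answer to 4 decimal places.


L0 = g * T^2 / (2 * pi)
L0 = 9.81 * 16.05^2 / (2 * pi)
L0 = 9.81 * 257.6025 / 6.28319
L0 = 2527.0805 / 6.28319
L0 = 402.1974 m

402.1974


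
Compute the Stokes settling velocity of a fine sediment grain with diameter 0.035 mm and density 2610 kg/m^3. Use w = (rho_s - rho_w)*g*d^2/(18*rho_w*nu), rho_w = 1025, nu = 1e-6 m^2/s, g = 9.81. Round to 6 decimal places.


w = (rho_s - rho_w) * g * d^2 / (18 * rho_w * nu)
d = 0.035 mm = 0.000035 m
rho_s - rho_w = 2610 - 1025 = 1585
Numerator = 1585 * 9.81 * (0.000035)^2 = 0.000019047341
Denominator = 18 * 1025 * 1e-6 = 0.018450
w = 0.001032 m/s

0.001032


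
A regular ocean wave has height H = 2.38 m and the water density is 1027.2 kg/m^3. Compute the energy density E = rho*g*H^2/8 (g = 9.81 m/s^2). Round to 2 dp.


E = (1/8) * rho * g * H^2
E = (1/8) * 1027.2 * 9.81 * 2.38^2
E = 0.125 * 1027.2 * 9.81 * 5.6644
E = 7134.90 J/m^2

7134.90


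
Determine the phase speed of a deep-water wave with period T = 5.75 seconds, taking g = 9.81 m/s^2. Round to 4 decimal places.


We use the deep-water celerity formula:
C = g * T / (2 * pi)
C = 9.81 * 5.75 / (2 * 3.14159...)
C = 56.407500 / 6.283185
C = 8.9775 m/s

8.9775


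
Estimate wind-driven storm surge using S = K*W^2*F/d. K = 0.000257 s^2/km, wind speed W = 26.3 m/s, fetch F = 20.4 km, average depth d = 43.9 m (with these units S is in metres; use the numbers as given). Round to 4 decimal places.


S = K * W^2 * F / d
W^2 = 26.3^2 = 691.69
S = 0.000257 * 691.69 * 20.4 / 43.9
Numerator = 0.000257 * 691.69 * 20.4 = 3.626392
S = 3.626392 / 43.9 = 0.0826 m

0.0826


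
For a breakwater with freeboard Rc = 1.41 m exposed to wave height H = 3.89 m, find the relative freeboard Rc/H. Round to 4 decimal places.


Relative freeboard = Rc / H
= 1.41 / 3.89
= 0.3625

0.3625


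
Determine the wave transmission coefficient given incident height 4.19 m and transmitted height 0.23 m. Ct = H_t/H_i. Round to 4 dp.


Ct = H_t / H_i
Ct = 0.23 / 4.19
Ct = 0.0549

0.0549


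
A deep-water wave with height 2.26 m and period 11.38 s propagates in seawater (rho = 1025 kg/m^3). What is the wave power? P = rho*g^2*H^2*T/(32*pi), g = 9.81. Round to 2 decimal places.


P = rho * g^2 * H^2 * T / (32 * pi)
P = 1025 * 9.81^2 * 2.26^2 * 11.38 / (32 * pi)
P = 1025 * 96.2361 * 5.1076 * 11.38 / 100.53096
P = 57032.34 W/m

57032.34


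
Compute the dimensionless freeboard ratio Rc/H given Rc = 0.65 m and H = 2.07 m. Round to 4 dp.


Relative freeboard = Rc / H
= 0.65 / 2.07
= 0.3140

0.3140


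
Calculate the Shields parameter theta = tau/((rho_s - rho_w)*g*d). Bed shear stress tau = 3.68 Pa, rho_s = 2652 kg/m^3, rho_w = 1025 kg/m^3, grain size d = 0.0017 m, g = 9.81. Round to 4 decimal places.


theta = tau / ((rho_s - rho_w) * g * d)
rho_s - rho_w = 2652 - 1025 = 1627
Denominator = 1627 * 9.81 * 0.0017 = 27.133479
theta = 3.68 / 27.133479
theta = 0.1356

0.1356


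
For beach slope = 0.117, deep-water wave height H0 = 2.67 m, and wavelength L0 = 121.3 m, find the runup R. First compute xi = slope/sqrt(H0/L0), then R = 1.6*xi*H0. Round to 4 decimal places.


xi = slope / sqrt(H0/L0)
H0/L0 = 2.67/121.3 = 0.022012
sqrt(0.022012) = 0.148363
xi = 0.117 / 0.148363 = 0.788607
R = 1.6 * xi * H0 = 1.6 * 0.788607 * 2.67
R = 3.3689 m

3.3689


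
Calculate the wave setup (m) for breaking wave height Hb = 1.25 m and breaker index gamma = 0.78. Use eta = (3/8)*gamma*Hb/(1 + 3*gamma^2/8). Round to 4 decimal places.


eta = (3/8) * gamma * Hb / (1 + 3*gamma^2/8)
Numerator = (3/8) * 0.78 * 1.25 = 0.365625
Denominator = 1 + 3*0.78^2/8 = 1 + 0.228150 = 1.228150
eta = 0.365625 / 1.228150
eta = 0.2977 m

0.2977


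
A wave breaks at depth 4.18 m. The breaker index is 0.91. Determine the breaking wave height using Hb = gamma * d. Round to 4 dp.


Hb = gamma * d
Hb = 0.91 * 4.18
Hb = 3.8038 m

3.8038


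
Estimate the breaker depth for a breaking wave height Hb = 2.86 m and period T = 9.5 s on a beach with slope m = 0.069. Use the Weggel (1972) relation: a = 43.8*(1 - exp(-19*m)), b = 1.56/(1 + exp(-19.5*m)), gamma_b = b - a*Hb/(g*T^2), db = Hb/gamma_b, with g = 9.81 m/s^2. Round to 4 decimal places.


a = 43.8 * (1 - exp(-19 * m))
exp(-19 * 0.069) = exp(-1.3110) = 0.269550
a = 43.8 * (1 - 0.269550) = 31.993694
b = 1.56 / (1 + exp(-19.5 * m))
exp(-19.5 * 0.069) = exp(-1.3455) = 0.260409
b = 1.56 / (1 + 0.260409) = 1.237693
Hb / (g * T^2) = 2.86 / (9.81 * 9.5^2) = 2.86 / 885.3525 = 0.00323035
gamma_b = b - a * Hb/(g*T^2) = 1.237693 - 31.993694 * 0.00323035 = 1.134342
db = Hb / gamma_b = 2.86 / 1.134342
db = 2.5213 m

2.5213


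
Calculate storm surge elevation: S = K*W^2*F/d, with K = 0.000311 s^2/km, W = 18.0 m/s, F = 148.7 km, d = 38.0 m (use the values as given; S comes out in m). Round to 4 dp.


S = K * W^2 * F / d
W^2 = 18.0^2 = 324.00
S = 0.000311 * 324.00 * 148.7 / 38.0
Numerator = 0.000311 * 324.00 * 148.7 = 14.983607
S = 14.983607 / 38.0 = 0.3943 m

0.3943


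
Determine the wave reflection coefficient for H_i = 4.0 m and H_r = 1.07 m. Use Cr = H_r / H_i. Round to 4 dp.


Cr = H_r / H_i
Cr = 1.07 / 4.0
Cr = 0.2675

0.2675


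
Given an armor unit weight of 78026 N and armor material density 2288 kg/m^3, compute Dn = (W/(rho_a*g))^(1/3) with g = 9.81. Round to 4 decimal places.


V = W / (rho_a * g)
V = 78026 / (2288 * 9.81)
V = 78026 / 22445.28
V = 3.476277 m^3
Dn = V^(1/3) = 3.476277^(1/3)
Dn = 1.5149 m

1.5149


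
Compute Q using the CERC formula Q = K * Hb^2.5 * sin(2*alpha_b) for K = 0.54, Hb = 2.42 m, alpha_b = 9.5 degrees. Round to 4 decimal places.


Q = K * Hb^2.5 * sin(2 * alpha_b)
Hb^2.5 = 2.42^2.5 = 9.110420
sin(2 * 9.5) = sin(19.0) = 0.325568
Q = 0.54 * 9.110420 * 0.325568
Q = 1.6017 m^3/s

1.6017


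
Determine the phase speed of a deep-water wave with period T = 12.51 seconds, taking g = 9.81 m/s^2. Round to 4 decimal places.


We use the deep-water celerity formula:
C = g * T / (2 * pi)
C = 9.81 * 12.51 / (2 * 3.14159...)
C = 122.723100 / 6.283185
C = 19.5320 m/s

19.5320


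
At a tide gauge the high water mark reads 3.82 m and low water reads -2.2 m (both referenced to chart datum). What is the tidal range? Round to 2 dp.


Tidal range = High water - Low water
Tidal range = 3.82 - (-2.2)
Tidal range = 6.02 m

6.02


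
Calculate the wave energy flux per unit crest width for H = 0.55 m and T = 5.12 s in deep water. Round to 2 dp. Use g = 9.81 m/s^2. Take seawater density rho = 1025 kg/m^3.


P = rho * g^2 * H^2 * T / (32 * pi)
P = 1025 * 9.81^2 * 0.55^2 * 5.12 / (32 * pi)
P = 1025 * 96.2361 * 0.3025 * 5.12 / 100.53096
P = 1519.70 W/m

1519.70


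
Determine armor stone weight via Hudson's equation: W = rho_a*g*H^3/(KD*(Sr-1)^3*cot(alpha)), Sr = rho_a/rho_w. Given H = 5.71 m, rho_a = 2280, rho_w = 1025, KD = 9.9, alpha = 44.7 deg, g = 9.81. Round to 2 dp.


Sr = rho_a / rho_w = 2280 / 1025 = 2.224390
(Sr - 1) = 1.224390
(Sr - 1)^3 = 1.835522
cot(44.7) = 1 / tan(44.7) = 1 / 0.989582 = 1.010527
Numerator = 2280 * 9.81 * 5.71^3 = 4164013.9820
Denominator = 9.9 * 1.835522 * 1.010527 = 18.362964
W = 4164013.9820 / 18.362964
W = 226761.54 N

226761.54


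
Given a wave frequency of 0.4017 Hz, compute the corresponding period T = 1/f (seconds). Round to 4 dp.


T = 1 / f
T = 1 / 0.4017
T = 2.4894 s

2.4894


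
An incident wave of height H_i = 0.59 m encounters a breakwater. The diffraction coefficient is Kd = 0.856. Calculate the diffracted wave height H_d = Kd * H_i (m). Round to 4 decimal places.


H_d = Kd * H_i
H_d = 0.856 * 0.59
H_d = 0.5050 m

0.5050


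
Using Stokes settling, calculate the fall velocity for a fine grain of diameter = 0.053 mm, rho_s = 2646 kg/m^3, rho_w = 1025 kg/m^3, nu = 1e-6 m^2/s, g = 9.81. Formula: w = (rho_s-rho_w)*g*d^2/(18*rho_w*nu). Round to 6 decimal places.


w = (rho_s - rho_w) * g * d^2 / (18 * rho_w * nu)
d = 0.053 mm = 0.000053 m
rho_s - rho_w = 2646 - 1025 = 1621
Numerator = 1621 * 9.81 * (0.000053)^2 = 0.000044668746
Denominator = 18 * 1025 * 1e-6 = 0.018450
w = 0.002421 m/s

0.002421


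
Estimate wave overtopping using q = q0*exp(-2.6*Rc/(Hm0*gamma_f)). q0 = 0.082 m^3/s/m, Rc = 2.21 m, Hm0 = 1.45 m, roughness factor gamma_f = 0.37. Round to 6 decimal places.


q = q0 * exp(-2.6 * Rc / (Hm0 * gamma_f))
Exponent = -2.6 * 2.21 / (1.45 * 0.37)
= -2.6 * 2.21 / 0.5365
= -10.710158
exp(-10.710158) = 0.000022
q = 0.082 * 0.000022
q = 0.000002 m^3/s/m

0.000002


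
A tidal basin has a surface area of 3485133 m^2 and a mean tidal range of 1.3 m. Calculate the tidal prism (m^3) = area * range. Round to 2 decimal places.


Tidal prism = Area * Tidal range
P = 3485133 * 1.3
P = 4530672.90 m^3

4530672.90


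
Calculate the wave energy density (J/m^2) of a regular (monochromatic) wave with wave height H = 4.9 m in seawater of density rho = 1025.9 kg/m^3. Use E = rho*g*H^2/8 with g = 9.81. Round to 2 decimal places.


E = (1/8) * rho * g * H^2
E = (1/8) * 1025.9 * 9.81 * 4.9^2
E = 0.125 * 1025.9 * 9.81 * 24.0100
E = 30204.82 J/m^2

30204.82


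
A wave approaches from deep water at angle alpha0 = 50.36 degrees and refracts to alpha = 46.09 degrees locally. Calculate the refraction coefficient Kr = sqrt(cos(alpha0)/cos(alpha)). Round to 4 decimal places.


Kr = sqrt(cos(alpha0) / cos(alpha))
cos(50.36) = 0.637962
cos(46.09) = 0.693528
Kr = sqrt(0.637962 / 0.693528)
Kr = sqrt(0.919879)
Kr = 0.9591

0.9591


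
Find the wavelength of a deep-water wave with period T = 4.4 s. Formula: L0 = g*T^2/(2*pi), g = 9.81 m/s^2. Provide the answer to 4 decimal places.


L0 = g * T^2 / (2 * pi)
L0 = 9.81 * 4.4^2 / (2 * pi)
L0 = 9.81 * 19.3600 / 6.28319
L0 = 189.9216 / 6.28319
L0 = 30.2270 m

30.2270


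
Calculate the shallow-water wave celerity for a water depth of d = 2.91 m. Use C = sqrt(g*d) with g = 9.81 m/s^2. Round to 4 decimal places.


Using the shallow-water approximation:
C = sqrt(g * d) = sqrt(9.81 * 2.91)
C = sqrt(28.5471)
C = 5.3429 m/s

5.3429


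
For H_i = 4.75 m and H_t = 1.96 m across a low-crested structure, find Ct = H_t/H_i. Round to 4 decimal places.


Ct = H_t / H_i
Ct = 1.96 / 4.75
Ct = 0.4126

0.4126


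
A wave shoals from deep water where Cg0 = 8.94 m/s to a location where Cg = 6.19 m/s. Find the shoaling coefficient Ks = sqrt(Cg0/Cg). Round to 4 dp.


Ks = sqrt(Cg0 / Cg)
Ks = sqrt(8.94 / 6.19)
Ks = sqrt(1.4443)
Ks = 1.2018

1.2018


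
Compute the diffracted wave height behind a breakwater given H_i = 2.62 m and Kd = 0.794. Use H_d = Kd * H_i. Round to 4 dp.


H_d = Kd * H_i
H_d = 0.794 * 2.62
H_d = 2.0803 m

2.0803


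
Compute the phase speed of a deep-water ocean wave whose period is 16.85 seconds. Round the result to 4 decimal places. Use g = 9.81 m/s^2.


We use the deep-water celerity formula:
C = g * T / (2 * pi)
C = 9.81 * 16.85 / (2 * 3.14159...)
C = 165.298500 / 6.283185
C = 26.3081 m/s

26.3081


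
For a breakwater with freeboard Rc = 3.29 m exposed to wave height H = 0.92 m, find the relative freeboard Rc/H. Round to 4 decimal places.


Relative freeboard = Rc / H
= 3.29 / 0.92
= 3.5761

3.5761


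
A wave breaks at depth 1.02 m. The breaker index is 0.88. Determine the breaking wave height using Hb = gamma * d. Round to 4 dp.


Hb = gamma * d
Hb = 0.88 * 1.02
Hb = 0.8976 m

0.8976


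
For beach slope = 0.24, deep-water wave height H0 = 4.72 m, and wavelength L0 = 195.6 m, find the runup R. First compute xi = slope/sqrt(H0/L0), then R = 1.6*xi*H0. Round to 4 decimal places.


xi = slope / sqrt(H0/L0)
H0/L0 = 4.72/195.6 = 0.024131
sqrt(0.024131) = 0.155341
xi = 0.24 / 0.155341 = 1.544986
R = 1.6 * xi * H0 = 1.6 * 1.544986 * 4.72
R = 11.6677 m

11.6677


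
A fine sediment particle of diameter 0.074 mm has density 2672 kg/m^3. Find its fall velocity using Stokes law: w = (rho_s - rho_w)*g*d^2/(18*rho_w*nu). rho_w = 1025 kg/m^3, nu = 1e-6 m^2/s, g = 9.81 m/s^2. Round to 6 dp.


w = (rho_s - rho_w) * g * d^2 / (18 * rho_w * nu)
d = 0.074 mm = 0.000074 m
rho_s - rho_w = 2672 - 1025 = 1647
Numerator = 1647 * 9.81 * (0.000074)^2 = 0.000088476115
Denominator = 18 * 1025 * 1e-6 = 0.018450
w = 0.004795 m/s

0.004795


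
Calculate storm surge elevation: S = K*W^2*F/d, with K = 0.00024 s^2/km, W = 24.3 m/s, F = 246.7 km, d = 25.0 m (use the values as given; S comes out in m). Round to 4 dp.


S = K * W^2 * F / d
W^2 = 24.3^2 = 590.49
S = 0.00024 * 590.49 * 246.7 / 25.0
Numerator = 0.00024 * 590.49 * 246.7 = 34.961732
S = 34.961732 / 25.0 = 1.3985 m

1.3985


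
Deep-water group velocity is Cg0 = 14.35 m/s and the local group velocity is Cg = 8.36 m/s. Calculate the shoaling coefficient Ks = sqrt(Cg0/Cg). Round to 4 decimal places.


Ks = sqrt(Cg0 / Cg)
Ks = sqrt(14.35 / 8.36)
Ks = sqrt(1.7165)
Ks = 1.3102

1.3102


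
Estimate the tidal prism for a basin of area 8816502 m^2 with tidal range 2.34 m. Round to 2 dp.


Tidal prism = Area * Tidal range
P = 8816502 * 2.34
P = 20630614.68 m^3

20630614.68


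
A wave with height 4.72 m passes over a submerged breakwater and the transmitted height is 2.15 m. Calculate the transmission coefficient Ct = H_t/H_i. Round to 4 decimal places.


Ct = H_t / H_i
Ct = 2.15 / 4.72
Ct = 0.4555

0.4555


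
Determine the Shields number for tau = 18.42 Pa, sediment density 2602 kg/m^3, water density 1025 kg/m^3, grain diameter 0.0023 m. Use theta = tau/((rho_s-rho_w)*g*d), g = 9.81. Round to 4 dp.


theta = tau / ((rho_s - rho_w) * g * d)
rho_s - rho_w = 2602 - 1025 = 1577
Denominator = 1577 * 9.81 * 0.0023 = 35.581851
theta = 18.42 / 35.581851
theta = 0.5177

0.5177


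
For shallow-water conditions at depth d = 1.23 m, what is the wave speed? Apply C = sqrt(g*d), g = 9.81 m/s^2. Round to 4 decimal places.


Using the shallow-water approximation:
C = sqrt(g * d) = sqrt(9.81 * 1.23)
C = sqrt(12.0663)
C = 3.4737 m/s

3.4737


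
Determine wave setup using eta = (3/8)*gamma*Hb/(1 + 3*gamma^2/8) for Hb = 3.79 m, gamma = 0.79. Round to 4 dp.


eta = (3/8) * gamma * Hb / (1 + 3*gamma^2/8)
Numerator = (3/8) * 0.79 * 3.79 = 1.122788
Denominator = 1 + 3*0.79^2/8 = 1 + 0.234038 = 1.234038
eta = 1.122788 / 1.234038
eta = 0.9098 m

0.9098


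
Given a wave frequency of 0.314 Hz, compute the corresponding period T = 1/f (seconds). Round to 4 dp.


T = 1 / f
T = 1 / 0.314
T = 3.1847 s

3.1847


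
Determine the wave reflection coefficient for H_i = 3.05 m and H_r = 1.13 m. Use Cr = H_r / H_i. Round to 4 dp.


Cr = H_r / H_i
Cr = 1.13 / 3.05
Cr = 0.3705

0.3705


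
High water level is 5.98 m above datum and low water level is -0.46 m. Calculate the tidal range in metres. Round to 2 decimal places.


Tidal range = High water - Low water
Tidal range = 5.98 - (-0.46)
Tidal range = 6.44 m

6.44


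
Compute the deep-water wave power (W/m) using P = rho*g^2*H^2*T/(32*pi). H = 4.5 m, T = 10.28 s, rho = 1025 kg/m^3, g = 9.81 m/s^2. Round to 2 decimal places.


P = rho * g^2 * H^2 * T / (32 * pi)
P = 1025 * 9.81^2 * 4.5^2 * 10.28 / (32 * pi)
P = 1025 * 96.2361 * 20.2500 * 10.28 / 100.53096
P = 204258.52 W/m

204258.52


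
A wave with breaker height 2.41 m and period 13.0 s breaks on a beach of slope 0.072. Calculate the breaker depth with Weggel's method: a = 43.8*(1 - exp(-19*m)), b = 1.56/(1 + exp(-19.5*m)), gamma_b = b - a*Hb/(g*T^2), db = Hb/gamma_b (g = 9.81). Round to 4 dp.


a = 43.8 * (1 - exp(-19 * m))
exp(-19 * 0.072) = exp(-1.3680) = 0.254616
a = 43.8 * (1 - 0.254616) = 32.647833
b = 1.56 / (1 + exp(-19.5 * m))
exp(-19.5 * 0.072) = exp(-1.4040) = 0.245613
b = 1.56 / (1 + 0.245613) = 1.252396
Hb / (g * T^2) = 2.41 / (9.81 * 13.0^2) = 2.41 / 1657.8900 = 0.00145365
gamma_b = b - a * Hb/(g*T^2) = 1.252396 - 32.647833 * 0.00145365 = 1.204937
db = Hb / gamma_b = 2.41 / 1.204937
db = 2.0001 m

2.0001


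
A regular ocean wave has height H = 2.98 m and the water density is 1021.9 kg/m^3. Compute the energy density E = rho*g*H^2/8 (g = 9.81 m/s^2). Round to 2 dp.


E = (1/8) * rho * g * H^2
E = (1/8) * 1021.9 * 9.81 * 2.98^2
E = 0.125 * 1021.9 * 9.81 * 8.8804
E = 11128.07 J/m^2

11128.07


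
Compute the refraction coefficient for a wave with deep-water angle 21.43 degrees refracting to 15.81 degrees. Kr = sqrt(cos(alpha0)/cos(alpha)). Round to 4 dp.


Kr = sqrt(cos(alpha0) / cos(alpha))
cos(21.43) = 0.930865
cos(15.81) = 0.962170
Kr = sqrt(0.930865 / 0.962170)
Kr = sqrt(0.967463)
Kr = 0.9836

0.9836


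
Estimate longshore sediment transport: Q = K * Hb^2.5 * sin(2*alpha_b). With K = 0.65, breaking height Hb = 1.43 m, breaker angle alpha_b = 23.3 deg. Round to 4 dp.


Q = K * Hb^2.5 * sin(2 * alpha_b)
Hb^2.5 = 1.43^2.5 = 2.445345
sin(2 * 23.3) = sin(46.6) = 0.726575
Q = 0.65 * 2.445345 * 0.726575
Q = 1.1549 m^3/s

1.1549
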